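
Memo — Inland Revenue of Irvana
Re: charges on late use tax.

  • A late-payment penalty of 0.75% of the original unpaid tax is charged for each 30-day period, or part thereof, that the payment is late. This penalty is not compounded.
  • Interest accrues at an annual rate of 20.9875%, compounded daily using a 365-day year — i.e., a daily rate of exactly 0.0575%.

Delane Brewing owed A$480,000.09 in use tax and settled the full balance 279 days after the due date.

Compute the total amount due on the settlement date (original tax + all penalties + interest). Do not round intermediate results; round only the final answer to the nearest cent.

Penalty periods: ⌈279/30⌉ = 10; penalty = 10 × 0.75% × A$480,000.09 = A$36,000.01…
Interest: A$480,000.09 × ((1 + 0.000575)^279 − 1) = A$480,000.09 × 0.17395559… = A$83,498.7004…
Total = A$480,000.09 + A$36,000.0068… + A$83,498.7004… = A$599,498.80

A$599,498.80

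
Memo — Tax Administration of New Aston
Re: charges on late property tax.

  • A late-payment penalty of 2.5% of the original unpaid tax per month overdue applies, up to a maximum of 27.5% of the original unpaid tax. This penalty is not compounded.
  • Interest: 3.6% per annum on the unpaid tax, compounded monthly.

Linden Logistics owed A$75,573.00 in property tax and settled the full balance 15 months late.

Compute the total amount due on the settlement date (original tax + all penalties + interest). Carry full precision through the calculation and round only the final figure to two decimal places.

Penalty (uncapped): 15 × 2.5% × A$75,573.00 = A$28,339.88…; cap = 27.5% × A$75,573.00 = A$20,782.58… → penalty = A$20,782.58…
Interest (3.6%/yr ÷ 12 = 0.3%/month): A$75,573.00 × ((1 + 0.003)^15 − 1) = A$3,473.1383…
Total = A$75,573.00 + A$20,782.5750 + A$3,473.1383… = A$99,828.71

A$99,828.71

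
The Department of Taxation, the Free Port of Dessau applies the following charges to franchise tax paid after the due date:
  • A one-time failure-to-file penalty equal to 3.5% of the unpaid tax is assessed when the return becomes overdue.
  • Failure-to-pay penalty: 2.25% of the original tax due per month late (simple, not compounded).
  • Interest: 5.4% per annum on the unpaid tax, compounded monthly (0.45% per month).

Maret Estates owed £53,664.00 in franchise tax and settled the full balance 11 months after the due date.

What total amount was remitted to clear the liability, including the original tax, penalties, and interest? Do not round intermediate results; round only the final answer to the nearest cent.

Failure-to-file penalty: 3.5% × £53,664.00 = £1,878.24
Failure-to-pay penalty: 11 × 2.25% × £53,664.00 = £13,281.84
Interest: £53,664.00 × ((1 + 0.0045)^11 − 1) = £53,664.00 × 0.0506289… = £2,716.9505…
Total = £53,664.00 + £15,160.0800 + £2,716.9505… = £71,541.03

£71,541.03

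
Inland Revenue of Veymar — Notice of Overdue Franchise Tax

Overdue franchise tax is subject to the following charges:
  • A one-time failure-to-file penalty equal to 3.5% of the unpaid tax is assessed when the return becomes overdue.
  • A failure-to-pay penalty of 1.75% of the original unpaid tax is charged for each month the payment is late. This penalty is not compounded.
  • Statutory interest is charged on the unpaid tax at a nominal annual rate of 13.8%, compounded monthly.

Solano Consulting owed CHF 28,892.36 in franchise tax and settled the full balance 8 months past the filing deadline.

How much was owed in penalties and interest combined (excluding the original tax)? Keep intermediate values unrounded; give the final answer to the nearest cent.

Failure-to-file penalty: 3.5% × CHF 28,892.36 = CHF 1,011.23…
Failure-to-pay penalty = 1.75% × CHF 28,892.36 × 8 mo = CHF 4,044.93…
Interest (13.8%/yr ÷ 12 = 1.15%/month): CHF 28,892.36 × ((1 + 0.0115)^8 − 1) = CHF 2,767.5820…
Penalties + interest = CHF 5,056.1630 + CHF 2,767.5820… = CHF 7,823.74

CHF 7,823.74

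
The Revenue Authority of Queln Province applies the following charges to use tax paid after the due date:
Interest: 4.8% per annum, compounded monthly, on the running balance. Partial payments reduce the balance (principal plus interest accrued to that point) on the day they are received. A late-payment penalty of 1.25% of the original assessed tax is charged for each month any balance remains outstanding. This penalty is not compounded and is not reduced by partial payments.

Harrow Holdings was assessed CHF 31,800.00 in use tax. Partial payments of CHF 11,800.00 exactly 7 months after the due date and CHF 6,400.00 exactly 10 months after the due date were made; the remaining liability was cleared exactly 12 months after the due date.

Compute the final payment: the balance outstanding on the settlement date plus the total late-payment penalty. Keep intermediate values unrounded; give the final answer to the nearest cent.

CHF 19,641.23

Monthly rate = 4.8% ÷ 12 = 0.4%
Balance at month 7: CHF 31,800.0000 × (1 + 0.004)^7 = CHF 32,701.1563…
After CHF 11,800.00 payment: CHF 32,701.1563… − CHF 11,800.00 = CHF 20,901.1563…
Balance at month 10: CHF 20,901.1563… × (1 + 0.004)^3 = CHF 21,152.9748…
After CHF 6,400.00 payment: CHF 21,152.9748… − CHF 6,400.00 = CHF 14,752.9748…
Balance at month 12: CHF 14,752.9748… × (1 + 0.004)^2 = CHF 14,871.2346…
Penalty: 12 × 1.25% × CHF 31,800.00 = CHF 4,770.00
Final settlement = outstanding balance + penalty = CHF 14,871.2346… + CHF 4,770.00 = CHF 19,641.23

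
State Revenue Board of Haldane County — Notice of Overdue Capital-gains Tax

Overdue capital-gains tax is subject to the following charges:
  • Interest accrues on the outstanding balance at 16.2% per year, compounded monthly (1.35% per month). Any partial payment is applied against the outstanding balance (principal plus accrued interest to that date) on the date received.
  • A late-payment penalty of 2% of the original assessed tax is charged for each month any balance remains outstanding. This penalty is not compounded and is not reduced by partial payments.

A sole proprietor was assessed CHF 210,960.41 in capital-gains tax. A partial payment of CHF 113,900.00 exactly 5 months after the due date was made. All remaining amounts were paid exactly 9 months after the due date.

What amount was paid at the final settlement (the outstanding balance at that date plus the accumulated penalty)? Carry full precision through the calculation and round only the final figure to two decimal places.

CHF 155,817.30

Balance at month 5: CHF 210,960.4100 × (1 + 0.0135)^5 = CHF 225,589.9386…
After CHF 113,900.00 payment: CHF 225,589.9386… − CHF 113,900.00 = CHF 111,689.9386…
Balance at month 9: CHF 111,689.9386… × (1 + 0.0135)^4 = CHF 117,844.4311…
Penalty: 9 × 2% × CHF 210,960.41 = CHF 37,972.87…
Final settlement = outstanding balance + penalty = CHF 117,844.4311… + CHF 37,972.87… = CHF 155,817.30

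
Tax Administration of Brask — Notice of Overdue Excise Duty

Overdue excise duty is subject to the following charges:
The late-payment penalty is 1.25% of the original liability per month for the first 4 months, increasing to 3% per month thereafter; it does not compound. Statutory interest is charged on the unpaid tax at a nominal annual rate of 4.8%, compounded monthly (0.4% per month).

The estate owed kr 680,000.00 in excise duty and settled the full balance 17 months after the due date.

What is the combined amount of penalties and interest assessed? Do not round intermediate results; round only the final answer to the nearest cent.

Penalty, months 1–4: 4 × 1.25% × kr 680,000.00 = kr 34,000.00
Penalty, months 5–17: 13 × 3% × kr 680,000.00 = kr 265,200.00
Interest: kr 680,000.00 × ((1 + 0.004)^17 − 1) = kr 680,000.00 × 0.0702201… = kr 47,749.6923…
Penalties + interest = kr 299,200.0000 + kr 47,749.6923… = kr 346,949.69

kr 346,949.69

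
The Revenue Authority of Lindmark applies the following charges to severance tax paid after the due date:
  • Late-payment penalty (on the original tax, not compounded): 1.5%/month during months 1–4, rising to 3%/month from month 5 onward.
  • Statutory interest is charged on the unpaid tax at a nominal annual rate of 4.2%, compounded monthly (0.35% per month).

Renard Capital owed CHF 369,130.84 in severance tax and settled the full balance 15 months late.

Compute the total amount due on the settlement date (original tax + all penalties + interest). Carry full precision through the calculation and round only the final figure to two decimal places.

Penalty, months 1–4: 4 × 1.5% × CHF 369,130.84 = CHF 22,147.85…
Penalty, months 5–15: 11 × 3% × CHF 369,130.84 = CHF 121,813.18…
Interest: CHF 369,130.84 × ((1 + 0.0035)^15 − 1) = CHF 369,130.84 × 0.0538060… = CHF 19,861.4409…
Total = CHF 369,130.84 + CHF 143,961.0276 + CHF 19,861.4409… = CHF 532,953.31

CHF 532,953.31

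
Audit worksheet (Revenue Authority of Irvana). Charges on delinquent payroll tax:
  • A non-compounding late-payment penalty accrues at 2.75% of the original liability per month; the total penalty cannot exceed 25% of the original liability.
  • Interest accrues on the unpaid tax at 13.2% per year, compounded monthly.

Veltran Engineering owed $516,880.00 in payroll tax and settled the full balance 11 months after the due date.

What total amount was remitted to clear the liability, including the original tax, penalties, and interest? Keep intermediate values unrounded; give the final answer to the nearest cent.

$712,198.37

Penalty (uncapped): 11 × 2.75% × $516,880.00 = $156,356.20; cap = 25% × $516,880.00 = $129,220.00 → penalty = $129,220.00
Interest (13.2%/yr ÷ 12 = 1.1%/month): $516,880.00 × ((1 + 0.011)^11 − 1) = $66,098.3672…
Total = $516,880.00 + $129,220.0000 + $66,098.3672… = $712,198.37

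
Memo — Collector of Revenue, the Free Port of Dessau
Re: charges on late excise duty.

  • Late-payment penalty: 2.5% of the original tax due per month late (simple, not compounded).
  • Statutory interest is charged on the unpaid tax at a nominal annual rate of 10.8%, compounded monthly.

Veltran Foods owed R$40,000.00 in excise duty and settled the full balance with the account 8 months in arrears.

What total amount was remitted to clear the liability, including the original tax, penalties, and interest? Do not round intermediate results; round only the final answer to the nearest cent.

Late-payment penalty = 2.5% × R$40,000.00 × 8 mo = R$8,000.00
Interest (10.8%/yr ÷ 12 = 0.9%/month): R$40,000.00 × ((1 + 0.009)^8 − 1) = R$2,972.3715…
Total = R$40,000.00 + R$8,000.0000 + R$2,972.3715… = R$50,972.37

R$50,972.37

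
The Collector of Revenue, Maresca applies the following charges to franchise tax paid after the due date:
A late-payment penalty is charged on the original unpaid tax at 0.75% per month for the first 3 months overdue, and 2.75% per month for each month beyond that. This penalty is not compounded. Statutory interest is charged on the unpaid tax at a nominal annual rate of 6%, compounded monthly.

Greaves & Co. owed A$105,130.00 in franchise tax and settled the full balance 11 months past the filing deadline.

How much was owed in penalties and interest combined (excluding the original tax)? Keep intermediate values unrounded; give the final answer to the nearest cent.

A$31,422.92

Penalty, months 1–3: 3 × 0.75% × A$105,130.00 = A$2,365.43…
Penalty, months 4–11: 8 × 2.75% × A$105,130.00 = A$23,128.60
Interest (6%/yr ÷ 12 = 0.5%/month): A$105,130.00 × ((1 + 0.005)^11 − 1) = A$5,928.8939…
Penalties + interest = A$25,494.0250 + A$5,928.8939… = A$31,422.92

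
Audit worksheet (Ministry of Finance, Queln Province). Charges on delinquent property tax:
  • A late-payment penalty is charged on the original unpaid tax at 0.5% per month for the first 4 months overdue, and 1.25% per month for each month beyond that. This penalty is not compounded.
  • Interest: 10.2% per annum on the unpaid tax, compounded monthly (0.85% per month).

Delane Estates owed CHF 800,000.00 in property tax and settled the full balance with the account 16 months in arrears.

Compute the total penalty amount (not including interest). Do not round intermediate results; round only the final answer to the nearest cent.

CHF 136,000.00

Penalty, months 1–4: 4 × 0.5% × CHF 800,000.00 = CHF 16,000.00
Penalty, months 5–16: 12 × 1.25% × CHF 800,000.00 = CHF 120,000.00
Total penalty = CHF 16,000.00 + CHF 120,000.00 = CHF 136,000.00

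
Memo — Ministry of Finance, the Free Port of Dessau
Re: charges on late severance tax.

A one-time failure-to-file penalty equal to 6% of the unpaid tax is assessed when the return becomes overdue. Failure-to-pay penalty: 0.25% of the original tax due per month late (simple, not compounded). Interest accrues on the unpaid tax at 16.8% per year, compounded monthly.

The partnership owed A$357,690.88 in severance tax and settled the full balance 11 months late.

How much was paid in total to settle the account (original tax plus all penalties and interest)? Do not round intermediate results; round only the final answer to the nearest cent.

Failure-to-file penalty: 6% × A$357,690.88 = A$21,461.45…
Failure-to-pay penalty = 0.25% × A$357,690.88 × 11 mo = A$9,836.50…
Interest (16.8%/yr ÷ 12 = 1.4%/month): A$357,690.88 × ((1 + 0.014)^11 − 1) = A$59,106.8760…
Total = A$357,690.88 + A$31,297.9520 + A$59,106.8760… = A$448,095.71

A$448,095.71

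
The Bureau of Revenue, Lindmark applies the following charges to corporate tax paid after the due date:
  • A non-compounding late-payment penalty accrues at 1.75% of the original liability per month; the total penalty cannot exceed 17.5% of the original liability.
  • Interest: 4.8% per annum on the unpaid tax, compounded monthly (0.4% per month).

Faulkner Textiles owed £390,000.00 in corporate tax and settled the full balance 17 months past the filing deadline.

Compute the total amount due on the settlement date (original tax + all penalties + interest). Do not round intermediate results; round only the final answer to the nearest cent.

Penalty (uncapped): 17 × 1.75% × £390,000.00 = £116,025.00; cap = 17.5% × £390,000.00 = £68,250.00 → penalty = £68,250.00
Interest: £390,000.00 × ((1 + 0.004)^17 − 1) = £390,000.00 × 0.0702201… = £27,385.8529…
Total = £390,000.00 + £68,250.0000 + £27,385.8529… = £485,635.85

£485,635.85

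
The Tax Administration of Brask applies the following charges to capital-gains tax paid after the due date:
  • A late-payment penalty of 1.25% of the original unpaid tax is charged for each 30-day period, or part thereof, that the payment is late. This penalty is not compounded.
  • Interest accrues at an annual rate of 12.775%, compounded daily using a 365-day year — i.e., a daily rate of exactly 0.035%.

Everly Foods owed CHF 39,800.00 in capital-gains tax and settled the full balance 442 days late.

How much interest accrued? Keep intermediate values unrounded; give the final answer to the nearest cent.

CHF 6,657.59

Interest: CHF 39,800.00 × ((1 + 0.00035)^442 − 1) = CHF 39,800.00 × 0.16727612… = CHF 6,657.5897…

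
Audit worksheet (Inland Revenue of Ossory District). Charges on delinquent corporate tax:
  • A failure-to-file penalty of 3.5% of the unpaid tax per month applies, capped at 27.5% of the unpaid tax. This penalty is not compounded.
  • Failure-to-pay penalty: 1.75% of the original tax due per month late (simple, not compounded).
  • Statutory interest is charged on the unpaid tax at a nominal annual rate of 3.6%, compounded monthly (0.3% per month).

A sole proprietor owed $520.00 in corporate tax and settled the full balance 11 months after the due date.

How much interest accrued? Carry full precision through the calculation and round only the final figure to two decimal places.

$17.42

Interest: $520.00 × ((1 + 0.003)^11 − 1) = $520.00 × 0.0334995… = $17.4197…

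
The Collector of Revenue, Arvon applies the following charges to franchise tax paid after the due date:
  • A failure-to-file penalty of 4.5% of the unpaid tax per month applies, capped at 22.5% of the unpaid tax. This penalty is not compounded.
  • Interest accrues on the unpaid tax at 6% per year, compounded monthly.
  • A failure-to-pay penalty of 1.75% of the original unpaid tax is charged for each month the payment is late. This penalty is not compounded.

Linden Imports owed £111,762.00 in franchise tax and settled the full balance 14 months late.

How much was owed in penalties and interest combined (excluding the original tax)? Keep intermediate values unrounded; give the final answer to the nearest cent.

£60,610.89

Failure-to-file: 14 × 4.5% × £111,762.00 = £70,410.06, capped at 22.5% × £111,762.00 = £25,146.45
Failure-to-pay penalty = 1.75% × £111,762.00 × 14 mo = £27,381.69
Interest (6%/yr ÷ 12 = 0.5%/month): £111,762.00 × ((1 + 0.005)^14 − 1) = £8,082.7543…
Penalties + interest = £52,528.1400 + £8,082.7543… = £60,610.89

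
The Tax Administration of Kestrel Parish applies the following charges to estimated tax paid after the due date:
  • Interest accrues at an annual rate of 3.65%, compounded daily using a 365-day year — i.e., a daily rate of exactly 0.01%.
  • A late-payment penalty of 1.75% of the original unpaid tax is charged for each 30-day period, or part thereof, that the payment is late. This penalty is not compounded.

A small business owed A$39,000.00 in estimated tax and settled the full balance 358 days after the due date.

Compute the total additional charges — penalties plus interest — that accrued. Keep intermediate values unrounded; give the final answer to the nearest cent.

A$9,611.42

Penalty periods: ⌈358/30⌉ = 12; penalty = 12 × 1.75% × A$39,000.00 = A$8,190.00
Interest: A$39,000.00 × ((1 + 0.0001)^358 − 1) = A$39,000.00 × 0.03644668… = A$1,421.4206…
Penalties + interest = A$8,190.0000 + A$1,421.4206… = A$9,611.42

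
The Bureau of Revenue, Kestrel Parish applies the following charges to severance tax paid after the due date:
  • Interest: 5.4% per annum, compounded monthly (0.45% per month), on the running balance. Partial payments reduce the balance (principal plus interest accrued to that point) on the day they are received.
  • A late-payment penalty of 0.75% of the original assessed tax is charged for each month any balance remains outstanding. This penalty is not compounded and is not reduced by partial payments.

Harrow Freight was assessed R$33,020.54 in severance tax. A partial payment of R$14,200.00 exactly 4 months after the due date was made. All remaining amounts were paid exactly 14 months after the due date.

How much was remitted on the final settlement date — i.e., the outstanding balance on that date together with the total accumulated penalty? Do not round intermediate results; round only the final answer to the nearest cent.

R$23,777.85

Balance at month 4: R$33,020.5400 × (1 + 0.0045)^4 = R$33,618.9338…
After R$14,200.00 payment: R$33,618.9338… − R$14,200.00 = R$19,418.9338…
Balance at month 14: R$19,418.9338… × (1 + 0.0045)^10 = R$20,310.6953…
Penalty: 14 × 0.75% × R$33,020.54 = R$3,467.16…
Final settlement = outstanding balance + penalty = R$20,310.6953… + R$3,467.16… = R$23,777.85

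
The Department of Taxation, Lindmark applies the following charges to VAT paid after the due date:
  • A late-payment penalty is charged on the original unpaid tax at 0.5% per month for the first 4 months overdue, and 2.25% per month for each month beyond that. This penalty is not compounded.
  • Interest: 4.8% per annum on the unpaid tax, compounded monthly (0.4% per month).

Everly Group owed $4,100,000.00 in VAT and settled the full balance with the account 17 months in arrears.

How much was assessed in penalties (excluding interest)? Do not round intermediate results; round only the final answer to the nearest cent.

$1,281,250.00

Penalty, months 1–4: 4 × 0.5% × $4,100,000.00 = $82,000.00
Penalty, months 5–17: 13 × 2.25% × $4,100,000.00 = $1,199,250.00
Total penalty = $82,000.00 + $1,199,250.00 = $1,281,250.00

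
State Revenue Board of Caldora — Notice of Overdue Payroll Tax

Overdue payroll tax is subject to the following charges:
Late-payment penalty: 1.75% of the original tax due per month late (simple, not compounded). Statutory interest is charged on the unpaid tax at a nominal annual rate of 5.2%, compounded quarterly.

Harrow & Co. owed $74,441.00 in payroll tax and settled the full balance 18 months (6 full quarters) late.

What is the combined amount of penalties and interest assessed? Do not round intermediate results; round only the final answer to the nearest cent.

$29,447.32

Late-payment penalty = 1.75% × $74,441.00 × 18 mo = $23,448.92…
Interest (5.2%/yr ÷ 4 = 1.3%/quarter): $74,441.00 × ((1 + 0.013)^6 − 1) = $5,998.4089…
Penalties + interest = $23,448.9150 + $5,998.4089… = $29,447.32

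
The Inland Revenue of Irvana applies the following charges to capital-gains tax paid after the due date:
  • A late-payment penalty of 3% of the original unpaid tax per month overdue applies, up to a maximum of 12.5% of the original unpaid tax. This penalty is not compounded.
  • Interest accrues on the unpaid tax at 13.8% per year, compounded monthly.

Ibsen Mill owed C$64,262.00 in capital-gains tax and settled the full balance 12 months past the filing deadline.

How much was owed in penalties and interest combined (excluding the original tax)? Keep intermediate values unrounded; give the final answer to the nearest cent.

C$17,483.89

Penalty (uncapped): 12 × 3% × C$64,262.00 = C$23,134.32; cap = 12.5% × C$64,262.00 = C$8,032.75 → penalty = C$8,032.75
Interest (13.8%/yr ÷ 12 = 1.15%/month): C$64,262.00 × ((1 + 0.0115)^12 − 1) = C$9,451.1352…
Penalties + interest = C$8,032.7500 + C$9,451.1352… = C$17,483.89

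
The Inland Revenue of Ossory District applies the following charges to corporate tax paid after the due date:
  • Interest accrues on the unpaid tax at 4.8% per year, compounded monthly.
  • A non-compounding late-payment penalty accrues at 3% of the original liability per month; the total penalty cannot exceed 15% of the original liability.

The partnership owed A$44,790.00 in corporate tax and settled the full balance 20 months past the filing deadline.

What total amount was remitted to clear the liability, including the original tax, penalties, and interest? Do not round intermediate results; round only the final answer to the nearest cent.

A$55,231.19

Penalty (uncapped): 20 × 3% × A$44,790.00 = A$26,874.00; cap = 15% × A$44,790.00 = A$6,718.50 → penalty = A$6,718.50
Interest (4.8%/yr ÷ 12 = 0.4%/month): A$44,790.00 × ((1 + 0.004)^20 − 1) = A$3,722.6858…
Total = A$44,790.00 + A$6,718.5000 + A$3,722.6858… = A$55,231.19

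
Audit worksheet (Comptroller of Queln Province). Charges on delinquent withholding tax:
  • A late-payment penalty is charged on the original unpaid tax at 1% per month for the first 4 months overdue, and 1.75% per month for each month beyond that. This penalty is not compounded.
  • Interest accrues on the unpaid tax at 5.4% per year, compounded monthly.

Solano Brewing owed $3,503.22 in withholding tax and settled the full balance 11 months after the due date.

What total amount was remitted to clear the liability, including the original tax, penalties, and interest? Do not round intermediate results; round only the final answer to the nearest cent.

Penalty, months 1–4: 4 × 1% × $3,503.22 = $140.13…
Penalty, months 5–11: 7 × 1.75% × $3,503.22 = $429.14…
Interest (5.4%/yr ÷ 12 = 0.45%/month): $3,503.22 × ((1 + 0.0045)^11 − 1) = $177.3643…
Total = $3,503.22 + $569.2733… + $177.3643… = $4,249.86

$4,249.86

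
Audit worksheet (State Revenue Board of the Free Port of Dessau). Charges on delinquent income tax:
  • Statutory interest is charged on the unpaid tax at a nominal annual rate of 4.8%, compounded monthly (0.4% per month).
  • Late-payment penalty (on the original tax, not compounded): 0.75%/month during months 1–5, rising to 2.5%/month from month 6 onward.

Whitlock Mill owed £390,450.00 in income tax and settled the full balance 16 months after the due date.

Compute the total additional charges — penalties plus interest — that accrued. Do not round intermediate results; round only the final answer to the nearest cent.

Penalty, months 1–5: 5 × 0.75% × £390,450.00 = £14,641.88…
Penalty, months 6–16: 11 × 2.5% × £390,450.00 = £107,373.75
Interest: £390,450.00 × ((1 + 0.004)^16 − 1) = £390,450.00 × 0.0659563… = £25,752.6414…
Penalties + interest = £122,015.6250 + £25,752.6414… = £147,768.27

£147,768.27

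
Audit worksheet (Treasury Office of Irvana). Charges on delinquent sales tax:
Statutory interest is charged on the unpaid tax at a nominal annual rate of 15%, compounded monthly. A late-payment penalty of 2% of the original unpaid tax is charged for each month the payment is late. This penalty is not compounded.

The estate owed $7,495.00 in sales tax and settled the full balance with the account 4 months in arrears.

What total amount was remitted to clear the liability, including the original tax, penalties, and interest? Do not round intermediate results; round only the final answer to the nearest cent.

$8,476.44

Late-payment penalty = 2% × $7,495.00 × 4 mo = $599.60
Interest (15%/yr ÷ 12 = 1.25%/month): $7,495.00 × ((1 + 0.0125)^4 − 1) = $381.8353…
Total = $7,495.00 + $599.6000 + $381.8353… = $8,476.44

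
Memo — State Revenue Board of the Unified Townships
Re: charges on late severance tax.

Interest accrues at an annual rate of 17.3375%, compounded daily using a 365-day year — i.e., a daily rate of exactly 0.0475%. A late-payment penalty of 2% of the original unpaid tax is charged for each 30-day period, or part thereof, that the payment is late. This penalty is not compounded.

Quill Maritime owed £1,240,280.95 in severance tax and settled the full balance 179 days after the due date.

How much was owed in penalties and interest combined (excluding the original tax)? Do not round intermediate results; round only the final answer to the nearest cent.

£258,874.30

Penalty periods: ⌈179/30⌉ = 6; penalty = 6 × 2% × £1,240,280.95 = £148,833.71…
Interest: £1,240,280.95 × ((1 + 0.000475)^179 − 1) = £1,240,280.95 × 0.08872231… = £110,040.5868…
Penalties + interest = £148,833.7140 + £110,040.5868… = £258,874.30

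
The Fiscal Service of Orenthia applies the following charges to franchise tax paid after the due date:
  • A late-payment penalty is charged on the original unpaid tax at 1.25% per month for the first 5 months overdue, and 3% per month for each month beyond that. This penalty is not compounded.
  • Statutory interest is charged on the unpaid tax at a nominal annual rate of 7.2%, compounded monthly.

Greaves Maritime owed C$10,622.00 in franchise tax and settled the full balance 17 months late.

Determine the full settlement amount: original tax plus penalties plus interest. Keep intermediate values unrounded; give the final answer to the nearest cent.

C$16,246.84

Penalty, months 1–5: 5 × 1.25% × C$10,622.00 = C$663.88…
Penalty, months 6–17: 12 × 3% × C$10,622.00 = C$3,823.92
Interest (7.2%/yr ÷ 12 = 0.6%/month): C$10,622.00 × ((1 + 0.006)^17 − 1) = C$1,137.0428…
Total = C$10,622.00 + C$4,487.7950 + C$1,137.0428… = C$16,246.84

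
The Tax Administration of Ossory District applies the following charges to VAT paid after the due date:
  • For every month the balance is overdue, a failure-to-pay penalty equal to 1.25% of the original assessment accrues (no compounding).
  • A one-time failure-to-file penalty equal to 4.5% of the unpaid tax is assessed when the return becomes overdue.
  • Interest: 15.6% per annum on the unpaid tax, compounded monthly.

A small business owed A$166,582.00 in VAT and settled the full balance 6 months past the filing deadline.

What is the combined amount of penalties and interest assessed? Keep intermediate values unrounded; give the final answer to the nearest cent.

A$33,412.91

Failure-to-file penalty: 4.5% × A$166,582.00 = A$7,496.19
Failure-to-pay penalty = 1.25% × A$166,582.00 × 6 mo = A$12,493.65
Interest (15.6%/yr ÷ 12 = 1.3%/month): A$166,582.00 × ((1 + 0.013)^6 − 1) = A$13,423.0727…
Penalties + interest = A$19,989.8400 + A$13,423.0727… = A$33,412.91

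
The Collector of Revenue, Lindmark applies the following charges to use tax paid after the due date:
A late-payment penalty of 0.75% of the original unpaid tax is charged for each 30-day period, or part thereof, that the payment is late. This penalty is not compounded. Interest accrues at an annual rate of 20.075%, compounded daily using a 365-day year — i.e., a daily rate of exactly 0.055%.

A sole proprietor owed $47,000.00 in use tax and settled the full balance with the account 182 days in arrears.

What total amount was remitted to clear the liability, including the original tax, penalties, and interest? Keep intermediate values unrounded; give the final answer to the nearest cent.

$54,414.30

Penalty periods: ⌈182/30⌉ = 7; penalty = 7 × 0.75% × $47,000.00 = $2,467.50
Interest: $47,000.00 × ((1 + 0.00055)^182 − 1) = $47,000.00 × 0.10525103… = $4,946.7983…
Total = $47,000.00 + $2,467.5000 + $4,946.7983… = $54,414.30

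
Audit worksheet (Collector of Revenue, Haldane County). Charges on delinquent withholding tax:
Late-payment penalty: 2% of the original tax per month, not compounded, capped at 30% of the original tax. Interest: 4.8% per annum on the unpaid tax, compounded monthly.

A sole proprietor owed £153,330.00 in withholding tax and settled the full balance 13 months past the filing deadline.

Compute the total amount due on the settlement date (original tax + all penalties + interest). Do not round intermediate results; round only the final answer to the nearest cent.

Penalty: 13 × 2% × £153,330.00 = £39,865.80 (below the 30% cap of £45,999.00)
Interest (4.8%/yr ÷ 12 = 0.4%/month): £153,330.00 × ((1 + 0.004)^13 − 1) = £8,167.3507…
Total = £153,330.00 + £39,865.8000 + £8,167.3507… = £201,363.15

£201,363.15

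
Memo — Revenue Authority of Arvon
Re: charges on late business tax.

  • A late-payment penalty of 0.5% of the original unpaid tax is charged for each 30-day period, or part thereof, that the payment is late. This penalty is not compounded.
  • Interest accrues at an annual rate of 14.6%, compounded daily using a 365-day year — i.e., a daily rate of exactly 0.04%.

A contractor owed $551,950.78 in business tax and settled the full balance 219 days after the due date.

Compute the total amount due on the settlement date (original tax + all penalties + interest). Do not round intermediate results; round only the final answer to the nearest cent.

Penalty periods: ⌈219/30⌉ = 8; penalty = 8 × 0.5% × $551,950.78 = $22,078.03…
Interest: $551,950.78 × ((1 + 0.0004)^219 − 1) = $551,950.78 × 0.09153230… = $50,521.3218…
Total = $551,950.78 + $22,078.0312 + $50,521.3218… = $624,550.13

$624,550.13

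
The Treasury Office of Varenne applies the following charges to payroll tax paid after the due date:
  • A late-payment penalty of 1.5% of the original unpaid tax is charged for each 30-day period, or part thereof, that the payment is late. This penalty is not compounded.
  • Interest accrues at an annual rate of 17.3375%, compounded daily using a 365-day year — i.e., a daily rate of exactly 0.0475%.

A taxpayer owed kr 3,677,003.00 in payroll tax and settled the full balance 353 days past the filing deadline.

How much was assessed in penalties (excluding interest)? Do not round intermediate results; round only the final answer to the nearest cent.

Penalty periods: ⌈353/30⌉ = 12; penalty = 12 × 1.5% × kr 3,677,003.00 = kr 661,860.54

kr 661,860.54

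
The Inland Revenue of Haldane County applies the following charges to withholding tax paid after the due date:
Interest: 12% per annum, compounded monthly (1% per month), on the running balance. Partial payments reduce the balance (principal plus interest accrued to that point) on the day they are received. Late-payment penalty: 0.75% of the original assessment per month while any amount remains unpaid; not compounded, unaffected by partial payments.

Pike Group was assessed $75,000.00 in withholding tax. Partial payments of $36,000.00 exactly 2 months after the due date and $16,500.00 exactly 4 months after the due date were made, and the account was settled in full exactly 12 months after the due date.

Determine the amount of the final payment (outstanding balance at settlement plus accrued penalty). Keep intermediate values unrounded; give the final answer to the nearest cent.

Balance at month 2: $75,000.0000 × (1 + 0.01)^2 = $76,507.5000
After $36,000.00 payment: $76,507.5000 − $36,000.00 = $40,507.5000
Balance at month 4: $40,507.5000 × (1 + 0.01)^2 = $41,321.7008…
After $16,500.00 payment: $41,321.7008… − $16,500.00 = $24,821.7008…
Balance at month 12: $24,821.7008… × (1 + 0.01)^8 = $26,878.3451…
Penalty: 12 × 0.75% × $75,000.00 = $6,750.00
Final settlement = outstanding balance + penalty = $26,878.3451… + $6,750.00 = $33,628.35

$33,628.35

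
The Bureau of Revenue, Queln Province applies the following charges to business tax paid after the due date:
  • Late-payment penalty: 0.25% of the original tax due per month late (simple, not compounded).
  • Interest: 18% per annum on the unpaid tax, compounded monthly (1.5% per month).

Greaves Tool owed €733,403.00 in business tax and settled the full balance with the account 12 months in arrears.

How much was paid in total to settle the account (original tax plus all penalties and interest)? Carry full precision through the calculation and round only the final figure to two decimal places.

€898,872.04

Late-payment penalty: 12 × 0.25% × €733,403.00 = €22,002.09
Interest: €733,403.00 × ((1 + 0.015)^12 − 1) = €733,403.00 × 0.1956182… = €143,466.9538…
Total = €733,403.00 + €22,002.0900 + €143,466.9538… = €898,872.04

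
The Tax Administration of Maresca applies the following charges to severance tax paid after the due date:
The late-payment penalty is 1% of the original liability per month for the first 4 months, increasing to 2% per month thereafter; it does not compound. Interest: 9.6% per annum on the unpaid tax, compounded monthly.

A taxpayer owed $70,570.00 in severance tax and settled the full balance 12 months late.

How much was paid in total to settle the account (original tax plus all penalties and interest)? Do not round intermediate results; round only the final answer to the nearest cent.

$91,764.90

Penalty, months 1–4: 4 × 1% × $70,570.00 = $2,822.80
Penalty, months 5–12: 8 × 2% × $70,570.00 = $11,291.20
Interest (9.6%/yr ÷ 12 = 0.8%/month): $70,570.00 × ((1 + 0.008)^12 − 1) = $7,080.9016…
Total = $70,570.00 + $14,114.0000 + $7,080.9016… = $91,764.90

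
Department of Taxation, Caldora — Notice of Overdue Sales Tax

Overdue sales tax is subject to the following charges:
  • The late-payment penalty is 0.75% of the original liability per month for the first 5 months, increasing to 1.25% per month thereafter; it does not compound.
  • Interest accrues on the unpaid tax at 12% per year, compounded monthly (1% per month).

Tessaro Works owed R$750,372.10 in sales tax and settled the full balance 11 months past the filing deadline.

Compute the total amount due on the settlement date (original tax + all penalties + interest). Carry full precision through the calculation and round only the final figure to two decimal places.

Penalty, months 1–5: 5 × 0.75% × R$750,372.10 = R$28,138.95…
Penalty, months 6–11: 6 × 1.25% × R$750,372.10 = R$56,277.91…
Interest: R$750,372.10 × ((1 + 0.01)^11 − 1) = R$750,372.10 × 0.1156683… = R$86,794.3002…
Total = R$750,372.10 + R$84,416.8613… + R$86,794.3002… = R$921,583.26

R$921,583.26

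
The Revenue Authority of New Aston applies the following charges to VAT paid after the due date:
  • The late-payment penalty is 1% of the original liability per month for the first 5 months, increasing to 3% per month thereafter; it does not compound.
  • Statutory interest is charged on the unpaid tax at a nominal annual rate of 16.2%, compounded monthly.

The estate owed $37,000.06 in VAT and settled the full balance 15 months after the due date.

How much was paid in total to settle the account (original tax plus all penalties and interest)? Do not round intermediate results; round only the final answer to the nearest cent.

Penalty, months 1–5: 5 × 1% × $37,000.06 = $1,850.00…
Penalty, months 6–15: 10 × 3% × $37,000.06 = $11,100.02…
Interest (16.2%/yr ÷ 12 = 1.35%/month): $37,000.06 × ((1 + 0.0135)^15 − 1) = $8,243.7035…
Total = $37,000.06 + $12,950.0210 + $8,243.7035… = $58,193.78

$58,193.78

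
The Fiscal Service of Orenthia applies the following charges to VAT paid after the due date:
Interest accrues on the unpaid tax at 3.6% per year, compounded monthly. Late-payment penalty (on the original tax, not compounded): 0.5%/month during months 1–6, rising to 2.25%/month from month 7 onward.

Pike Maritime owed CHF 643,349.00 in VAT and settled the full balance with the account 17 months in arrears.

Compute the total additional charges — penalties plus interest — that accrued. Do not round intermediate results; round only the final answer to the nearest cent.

CHF 212,139.54

Penalty, months 1–6: 6 × 0.5% × CHF 643,349.00 = CHF 19,300.47
Penalty, months 7–17: 11 × 2.25% × CHF 643,349.00 = CHF 159,228.88…
Interest (3.6%/yr ÷ 12 = 0.3%/month): CHF 643,349.00 × ((1 + 0.003)^17 − 1) = CHF 33,610.1951…
Penalties + interest = CHF 178,529.3475 + CHF 33,610.1951… = CHF 212,139.54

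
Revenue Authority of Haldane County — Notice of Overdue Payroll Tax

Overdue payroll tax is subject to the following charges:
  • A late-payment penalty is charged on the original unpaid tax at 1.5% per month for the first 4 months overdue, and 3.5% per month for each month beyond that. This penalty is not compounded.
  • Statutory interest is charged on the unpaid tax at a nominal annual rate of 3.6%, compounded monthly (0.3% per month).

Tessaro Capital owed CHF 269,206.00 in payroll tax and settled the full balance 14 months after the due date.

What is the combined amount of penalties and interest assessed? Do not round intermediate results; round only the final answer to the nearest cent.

Penalty, months 1–4: 4 × 1.5% × CHF 269,206.00 = CHF 16,152.36
Penalty, months 5–14: 10 × 3.5% × CHF 269,206.00 = CHF 94,222.10
Interest: CHF 269,206.00 × ((1 + 0.003)^14 − 1) = CHF 269,206.00 × 0.0428289… = CHF 11,529.7994…
Penalties + interest = CHF 110,374.4600 + CHF 11,529.7994… = CHF 121,904.26

CHF 121,904.26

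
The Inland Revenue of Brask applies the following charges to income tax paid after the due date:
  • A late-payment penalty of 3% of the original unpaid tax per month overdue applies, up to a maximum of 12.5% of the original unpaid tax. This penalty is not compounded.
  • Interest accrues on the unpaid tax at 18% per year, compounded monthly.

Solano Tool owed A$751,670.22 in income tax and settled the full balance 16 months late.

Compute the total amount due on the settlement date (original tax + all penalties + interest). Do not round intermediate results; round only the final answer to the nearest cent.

Penalty (uncapped): 16 × 3% × A$751,670.22 = A$360,801.71…; cap = 12.5% × A$751,670.22 = A$93,958.78… → penalty = A$93,958.78…
Interest (18%/yr ÷ 12 = 1.5%/month): A$751,670.22 × ((1 + 0.015)^16 − 1) = A$202,188.4258…
Total = A$751,670.22 + A$93,958.7775 + A$202,188.4258… = A$1,047,817.42

A$1,047,817.42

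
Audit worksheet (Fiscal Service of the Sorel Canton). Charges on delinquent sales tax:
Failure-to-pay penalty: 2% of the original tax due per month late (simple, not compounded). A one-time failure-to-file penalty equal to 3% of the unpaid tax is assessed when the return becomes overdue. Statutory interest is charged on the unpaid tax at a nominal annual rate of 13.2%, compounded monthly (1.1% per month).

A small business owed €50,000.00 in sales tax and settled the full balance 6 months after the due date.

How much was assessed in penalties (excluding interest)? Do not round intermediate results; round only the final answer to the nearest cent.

€7,500.00

Failure-to-file penalty: 3% × €50,000.00 = €1,500.00
Failure-to-pay penalty: 6 × 2% × €50,000.00 = €6,000.00
Total penalty = €1,500.00 + €6,000.00 = €7,500.00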